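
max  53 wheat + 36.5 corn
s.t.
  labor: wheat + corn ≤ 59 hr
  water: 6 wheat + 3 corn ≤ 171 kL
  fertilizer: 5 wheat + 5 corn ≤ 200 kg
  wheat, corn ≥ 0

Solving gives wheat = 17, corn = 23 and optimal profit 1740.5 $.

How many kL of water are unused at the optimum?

0

water used = 6·17 + 3·23 = 171; slack = 171 − 171 = 0.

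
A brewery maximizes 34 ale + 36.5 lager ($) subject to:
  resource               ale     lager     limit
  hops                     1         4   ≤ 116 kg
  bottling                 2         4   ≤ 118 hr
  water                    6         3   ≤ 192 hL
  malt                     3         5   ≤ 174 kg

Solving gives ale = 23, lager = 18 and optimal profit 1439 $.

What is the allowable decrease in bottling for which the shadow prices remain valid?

54

Binding constraints: bottling, water. The basis is B = [[2,4],[6,3]] with det -18.
Per unit decrease in bottling, x* moves by d = (0.1667, -0.3333).
The basis stays optimal until lager reaches 0; allowable decrease = 54 hr.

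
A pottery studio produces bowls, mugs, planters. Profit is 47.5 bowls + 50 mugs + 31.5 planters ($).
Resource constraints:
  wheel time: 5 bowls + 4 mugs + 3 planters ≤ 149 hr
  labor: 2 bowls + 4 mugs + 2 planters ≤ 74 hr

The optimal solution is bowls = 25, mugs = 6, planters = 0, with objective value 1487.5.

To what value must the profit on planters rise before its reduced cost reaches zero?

32.5

Both wheel time and labor are binding at x*.
Dual feasibility on the basic columns requires 5·y_wheel time + 2·y_labor = 47.5, 4·y_wheel time + 4·y_labor = 50.
This yields shadow prices y_wheel time = 7.5, y_labor = 5.
planters enters the basis when its profit ≥ yᵀa₃ = 7.5·3 + 5·2 = 32.5.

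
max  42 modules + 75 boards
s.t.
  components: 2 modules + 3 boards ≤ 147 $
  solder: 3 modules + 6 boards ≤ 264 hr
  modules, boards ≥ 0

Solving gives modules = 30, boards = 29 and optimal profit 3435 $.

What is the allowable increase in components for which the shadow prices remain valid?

Binding constraints: components, solder. The basis is B = [[2,3],[3,6]] with det 3.
Per unit increase in components, x* moves by d = (2, -1).
The basis stays optimal until boards reaches 0; allowable increase = 29 $.

29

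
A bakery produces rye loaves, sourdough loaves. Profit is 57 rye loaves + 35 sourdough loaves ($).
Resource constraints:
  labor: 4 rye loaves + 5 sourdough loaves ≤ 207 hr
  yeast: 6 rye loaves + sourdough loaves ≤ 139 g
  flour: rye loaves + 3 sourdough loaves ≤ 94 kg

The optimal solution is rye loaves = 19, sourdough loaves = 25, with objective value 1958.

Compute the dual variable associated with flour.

Check each constraint at x*: labor 201/207 (slack 6); yeast 139/139 (tight); flour 94/94 (tight).
By complementary slackness, y = 0 for the non-binding constraint.
Dual feasibility on the basic columns requires 6·y_yeast + 1·y_flour = 57, 1·y_yeast + 3·y_flour = 35.
Solving: y_yeast = 8, y_flour = 9.
Shadow price of flour = 9.

9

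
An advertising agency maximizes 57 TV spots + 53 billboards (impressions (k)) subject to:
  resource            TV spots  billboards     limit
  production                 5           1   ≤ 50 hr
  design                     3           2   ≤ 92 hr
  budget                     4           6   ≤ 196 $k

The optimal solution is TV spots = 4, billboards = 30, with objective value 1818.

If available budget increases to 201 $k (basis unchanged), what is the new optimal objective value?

1858

At the optimum: production uses 50 of 50 (binding); design uses 72 of 92 (slack = 20); budget uses 196 of 196 (binding).
Since design is not tight, its dual is 0.
Dual feasibility on the basic columns requires 5·y_production + 4·y_budget = 57, 1·y_production + 6·y_budget = 53.
This yields shadow prices y_production = 5, y_budget = 8.
Δz = y_budget·Δb = 8 × (5) = 40, so new z* = 1818 + 40 = 1858.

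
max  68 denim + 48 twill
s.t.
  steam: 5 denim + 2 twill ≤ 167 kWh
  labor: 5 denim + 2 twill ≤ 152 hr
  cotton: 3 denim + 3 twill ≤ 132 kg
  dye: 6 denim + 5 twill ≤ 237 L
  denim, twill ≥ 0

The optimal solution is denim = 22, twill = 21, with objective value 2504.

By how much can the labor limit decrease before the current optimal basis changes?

Binding constraints: labor, dye. The basis is B = [[5,2],[6,5]] with det 13.
Per unit decrease in labor, x* moves by d = (-0.3846, 0.4615).
The basis stays optimal until cotton becomes binding; allowable decrease = 13 hr.

13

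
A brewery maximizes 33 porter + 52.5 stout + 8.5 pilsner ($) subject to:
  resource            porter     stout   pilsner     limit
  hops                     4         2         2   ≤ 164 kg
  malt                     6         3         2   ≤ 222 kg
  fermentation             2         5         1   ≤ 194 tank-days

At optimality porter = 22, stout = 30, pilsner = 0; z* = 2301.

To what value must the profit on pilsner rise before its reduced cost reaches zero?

Binding: malt and fermentation. Non-binding: hops (16 unused).
By complementary slackness, y = 0 for the non-binding constraint.
Dual feasibility on the basic columns requires 6·y_malt + 2·y_fermentation = 33, 3·y_malt + 5·y_fermentation = 52.5.
Solving: y_malt = 2.5, y_fermentation = 9.
pilsner enters the basis when its profit ≥ yᵀa₃ = 2.5·2 + 9·1 = 14.

14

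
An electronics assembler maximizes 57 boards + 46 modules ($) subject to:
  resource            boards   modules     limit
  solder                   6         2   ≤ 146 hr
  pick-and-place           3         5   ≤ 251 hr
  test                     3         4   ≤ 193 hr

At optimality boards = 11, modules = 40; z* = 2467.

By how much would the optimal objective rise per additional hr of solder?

5

Check each constraint at x*: solder 146/146 (tight); pick-and-place 233/251 (slack 18); test 193/193 (tight).
Slack constraints have shadow price 0 (complementary slackness).
The binding rows give the dual system: 6·y_solder + 3·y_test = 57 and 2·y_solder + 4·y_test = 46.
→ y_solder = 5 and y_test = 9.
Shadow price of solder = 5.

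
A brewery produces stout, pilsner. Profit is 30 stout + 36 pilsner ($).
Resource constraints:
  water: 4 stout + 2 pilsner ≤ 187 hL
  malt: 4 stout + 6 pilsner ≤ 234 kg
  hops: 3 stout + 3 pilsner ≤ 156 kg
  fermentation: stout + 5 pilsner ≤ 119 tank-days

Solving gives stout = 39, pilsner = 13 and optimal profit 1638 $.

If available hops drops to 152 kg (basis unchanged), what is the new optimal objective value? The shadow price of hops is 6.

Δb = -4, so new z* = 1638 + (6)·(-4) = 1638 − 24 = 1614.

1614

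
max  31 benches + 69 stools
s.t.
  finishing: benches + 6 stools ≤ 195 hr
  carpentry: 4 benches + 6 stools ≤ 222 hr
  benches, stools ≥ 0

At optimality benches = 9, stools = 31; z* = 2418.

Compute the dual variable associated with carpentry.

6.5

Check each constraint at x*: finishing 195/195 (tight); carpentry 222/222 (tight).
From A_Bᵀ y = c: 1·y_finishing + 4·y_carpentry = 31; 6·y_finishing + 6·y_carpentry = 69.
Solving: y_finishing = 5, y_carpentry = 6.5.
Shadow price of carpentry = 6.5.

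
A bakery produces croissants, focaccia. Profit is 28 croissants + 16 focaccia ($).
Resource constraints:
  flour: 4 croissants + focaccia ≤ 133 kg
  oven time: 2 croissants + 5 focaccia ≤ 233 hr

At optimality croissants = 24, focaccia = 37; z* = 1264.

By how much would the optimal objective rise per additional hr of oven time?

At the optimum: flour uses 133 of 133 (binding); oven time uses 233 of 233 (binding).
Dual feasibility on the basic columns requires 4·y_flour + 2·y_oven time = 28, 1·y_flour + 5·y_oven time = 16.
Solving: y_flour = 6, y_oven time = 2.
Shadow price of oven time = 2.

2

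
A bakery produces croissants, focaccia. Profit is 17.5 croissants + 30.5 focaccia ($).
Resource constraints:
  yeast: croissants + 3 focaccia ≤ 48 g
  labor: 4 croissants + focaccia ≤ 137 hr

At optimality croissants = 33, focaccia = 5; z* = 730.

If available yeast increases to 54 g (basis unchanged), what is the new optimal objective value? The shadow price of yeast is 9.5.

787

Δb = 6, so new z* = 730 + (9.5)·(6) = 730 + 57 = 787.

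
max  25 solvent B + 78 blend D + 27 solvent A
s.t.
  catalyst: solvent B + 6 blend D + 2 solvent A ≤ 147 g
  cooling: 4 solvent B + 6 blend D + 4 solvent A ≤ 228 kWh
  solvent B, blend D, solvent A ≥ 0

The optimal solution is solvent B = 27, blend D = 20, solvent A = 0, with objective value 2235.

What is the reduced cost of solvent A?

Check each constraint at x*: catalyst 147/147 (tight); cooling 228/228 (tight).
The binding rows give the dual system: 1·y_catalyst + 4·y_cooling = 25 and 6·y_catalyst + 6·y_cooling = 78.
This yields shadow prices y_catalyst = 9, y_cooling = 4.
Reduced cost of solvent A: c₃ − yᵀa₃ = 27 − (9·2 + 4·4) = 27 − 34 = -7.

-7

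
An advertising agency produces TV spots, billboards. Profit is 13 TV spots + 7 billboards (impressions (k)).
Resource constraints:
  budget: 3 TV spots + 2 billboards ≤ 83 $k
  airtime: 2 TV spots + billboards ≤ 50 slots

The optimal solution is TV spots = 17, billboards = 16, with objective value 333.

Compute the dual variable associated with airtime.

Check each constraint at x*: budget 83/83 (tight); airtime 50/50 (tight).
The binding rows give the dual system: 3·y_budget + 2·y_airtime = 13 and 2·y_budget + 1·y_airtime = 7.
This yields shadow prices y_budget = 1, y_airtime = 5.
Shadow price of airtime = 5.

5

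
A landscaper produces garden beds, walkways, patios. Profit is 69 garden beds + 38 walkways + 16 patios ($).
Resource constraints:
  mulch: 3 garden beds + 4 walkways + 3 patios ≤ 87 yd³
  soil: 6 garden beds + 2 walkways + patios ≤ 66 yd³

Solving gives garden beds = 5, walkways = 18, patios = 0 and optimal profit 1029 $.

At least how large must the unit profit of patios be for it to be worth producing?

24

Both mulch and soil are binding at x*.
The binding rows give the dual system: 3·y_mulch + 6·y_soil = 69 and 4·y_mulch + 2·y_soil = 38.
This yields shadow prices y_mulch = 5, y_soil = 9.
patios enters the basis when its profit ≥ yᵀa₃ = 5·3 + 9·1 = 24.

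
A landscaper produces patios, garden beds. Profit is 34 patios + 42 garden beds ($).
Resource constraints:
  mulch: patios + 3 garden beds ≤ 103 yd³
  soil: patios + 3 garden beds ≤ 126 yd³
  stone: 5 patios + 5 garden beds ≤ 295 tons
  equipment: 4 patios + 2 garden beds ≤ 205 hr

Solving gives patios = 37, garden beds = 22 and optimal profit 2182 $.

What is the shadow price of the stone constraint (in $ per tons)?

Check each constraint at x*: mulch 103/103 (tight); soil 103/126 (slack 23); stone 295/295 (tight); equipment 192/205 (slack 13).
By complementary slackness, y = 0 for the non-binding constraints.
Dual feasibility on the basic columns requires 1·y_mulch + 5·y_stone = 34, 3·y_mulch + 5·y_stone = 42.
This yields shadow prices y_mulch = 4, y_stone = 6.
Shadow price of stone = 6.

6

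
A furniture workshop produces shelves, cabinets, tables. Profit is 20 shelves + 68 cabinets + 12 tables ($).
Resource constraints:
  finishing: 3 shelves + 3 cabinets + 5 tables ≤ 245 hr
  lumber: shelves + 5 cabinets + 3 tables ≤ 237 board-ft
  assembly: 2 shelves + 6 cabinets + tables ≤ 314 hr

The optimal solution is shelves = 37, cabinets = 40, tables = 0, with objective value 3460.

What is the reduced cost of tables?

-8

Binding: lumber and assembly. Non-binding: finishing (14 unused).
By complementary slackness, y = 0 for the non-binding constraint.
From A_Bᵀ y = c: 1·y_lumber + 2·y_assembly = 20; 5·y_lumber + 6·y_assembly = 68.
This yields shadow prices y_lumber = 4, y_assembly = 8.
Reduced cost of tables: c₃ − yᵀa₃ = 12 − (4·3 + 8·1) = 12 − 20 = -8.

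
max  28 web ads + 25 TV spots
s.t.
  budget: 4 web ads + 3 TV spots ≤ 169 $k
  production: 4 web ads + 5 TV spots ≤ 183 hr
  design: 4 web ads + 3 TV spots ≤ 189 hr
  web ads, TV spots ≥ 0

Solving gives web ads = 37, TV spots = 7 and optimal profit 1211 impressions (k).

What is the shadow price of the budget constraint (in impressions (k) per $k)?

Check each constraint at x*: budget 169/169 (tight); production 183/183 (tight); design 169/189 (slack 20).
By complementary slackness, y = 0 for the non-binding constraint.
The binding rows give the dual system: 4·y_budget + 4·y_production = 28 and 3·y_budget + 5·y_production = 25.
Solving: y_budget = 5, y_production = 2.
Shadow price of budget = 5.

5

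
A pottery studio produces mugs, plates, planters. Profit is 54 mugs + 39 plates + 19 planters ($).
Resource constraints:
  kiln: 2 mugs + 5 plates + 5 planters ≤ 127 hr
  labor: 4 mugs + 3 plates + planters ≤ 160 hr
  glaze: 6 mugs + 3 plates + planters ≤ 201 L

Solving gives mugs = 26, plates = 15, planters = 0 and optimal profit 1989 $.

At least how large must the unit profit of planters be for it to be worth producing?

Binding: kiln and glaze. Non-binding: labor (11 unused).
Since labor is not tight, its dual is 0.
Dual feasibility on the basic columns requires 2·y_kiln + 6·y_glaze = 54, 5·y_kiln + 3·y_glaze = 39.
Solving: y_kiln = 3, y_glaze = 8.
planters enters the basis when its profit ≥ yᵀa₃ = 3·5 + 8·1 = 23.

23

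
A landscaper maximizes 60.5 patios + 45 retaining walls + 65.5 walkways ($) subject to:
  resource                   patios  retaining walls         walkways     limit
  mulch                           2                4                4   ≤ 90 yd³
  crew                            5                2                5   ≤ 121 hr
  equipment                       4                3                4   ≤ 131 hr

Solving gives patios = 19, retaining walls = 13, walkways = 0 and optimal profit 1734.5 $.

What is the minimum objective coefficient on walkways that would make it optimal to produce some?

73.5

Binding: mulch and crew. Non-binding: equipment (16 unused).
Since equipment is not tight, its dual is 0.
Dual feasibility on the basic columns requires 2·y_mulch + 5·y_crew = 60.5, 4·y_mulch + 2·y_crew = 45.
Solving: y_mulch = 6.5, y_crew = 9.5.
walkways enters the basis when its profit ≥ yᵀa₃ = 6.5·4 + 9.5·5 = 73.5.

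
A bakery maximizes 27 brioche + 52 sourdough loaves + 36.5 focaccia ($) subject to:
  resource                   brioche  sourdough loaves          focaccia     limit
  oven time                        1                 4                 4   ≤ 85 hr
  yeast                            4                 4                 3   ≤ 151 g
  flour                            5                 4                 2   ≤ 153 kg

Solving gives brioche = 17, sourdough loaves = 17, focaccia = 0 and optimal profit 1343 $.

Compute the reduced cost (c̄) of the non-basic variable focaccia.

Check each constraint at x*: oven time 85/85 (tight); yeast 136/151 (slack 15); flour 153/153 (tight).
Slack constraints have shadow price 0 (complementary slackness).
From A_Bᵀ y = c: 1·y_oven time + 5·y_flour = 27; 4·y_oven time + 4·y_flour = 52.
→ y_oven time = 9.5 and y_flour = 3.5.
Reduced cost of focaccia: c₃ − yᵀa₃ = 36.5 − (9.5·4 + 3.5·2) = 36.5 − 45 = -8.5.

-8.5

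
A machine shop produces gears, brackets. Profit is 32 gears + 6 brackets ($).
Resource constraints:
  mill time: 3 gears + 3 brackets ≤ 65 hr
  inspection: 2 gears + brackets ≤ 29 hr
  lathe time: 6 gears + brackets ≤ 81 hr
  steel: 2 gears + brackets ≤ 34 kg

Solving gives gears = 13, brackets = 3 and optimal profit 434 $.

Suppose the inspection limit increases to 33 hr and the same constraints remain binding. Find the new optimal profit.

At the optimum: mill time uses 48 of 65 (slack = 17); inspection uses 29 of 29 (binding); lathe time uses 81 of 81 (binding); steel uses 29 of 34 (slack = 5).
Slack constraints have shadow price 0 (complementary slackness).
From A_Bᵀ y = c: 2·y_inspection + 6·y_lathe time = 32; 1·y_inspection + 1·y_lathe time = 6.
→ y_inspection = 1 and y_lathe time = 5.
Δz = y_inspection·Δb = 1 × (4) = 4, so new z* = 434 + 4 = 438.

438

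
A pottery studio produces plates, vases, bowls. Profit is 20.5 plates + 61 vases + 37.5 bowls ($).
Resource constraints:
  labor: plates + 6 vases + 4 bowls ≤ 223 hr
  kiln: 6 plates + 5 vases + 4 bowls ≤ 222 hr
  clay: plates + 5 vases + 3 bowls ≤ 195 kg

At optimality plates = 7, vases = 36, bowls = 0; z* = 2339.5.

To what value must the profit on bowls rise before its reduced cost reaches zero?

Binding: labor and kiln. Non-binding: clay (8 unused).
Slack constraints have shadow price 0 (complementary slackness).
The binding rows give the dual system: 1·y_labor + 6·y_kiln = 20.5 and 6·y_labor + 5·y_kiln = 61.
Solving: y_labor = 8.5, y_kiln = 2.
bowls enters the basis when its profit ≥ yᵀa₃ = 8.5·4 + 2·4 = 42.

42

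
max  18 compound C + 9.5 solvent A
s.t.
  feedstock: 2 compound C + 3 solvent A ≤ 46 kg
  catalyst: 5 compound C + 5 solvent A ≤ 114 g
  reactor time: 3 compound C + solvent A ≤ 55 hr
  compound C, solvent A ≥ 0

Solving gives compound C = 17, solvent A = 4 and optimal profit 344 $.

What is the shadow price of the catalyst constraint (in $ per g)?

Binding: feedstock and reactor time. Non-binding: catalyst (9 unused).
Slack constraints have shadow price 0 (complementary slackness).
From A_Bᵀ y = c: 2·y_feedstock + 3·y_reactor time = 18; 3·y_feedstock + 1·y_reactor time = 9.5.
Solving: y_feedstock = 1.5, y_reactor time = 5.
Shadow price of catalyst = 0.

0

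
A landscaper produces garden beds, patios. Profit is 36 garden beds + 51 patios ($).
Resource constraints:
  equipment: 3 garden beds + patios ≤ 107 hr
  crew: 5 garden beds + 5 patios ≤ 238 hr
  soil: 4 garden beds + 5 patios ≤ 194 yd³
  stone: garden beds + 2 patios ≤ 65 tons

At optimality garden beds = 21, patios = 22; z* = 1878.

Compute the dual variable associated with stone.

Check each constraint at x*: equipment 85/107 (slack 22); crew 215/238 (slack 23); soil 194/194 (tight); stone 65/65 (tight).
Slack constraints have shadow price 0 (complementary slackness).
The binding rows give the dual system: 4·y_soil + 1·y_stone = 36 and 5·y_soil + 2·y_stone = 51.
Solving: y_soil = 7, y_stone = 8.
Shadow price of stone = 8.

8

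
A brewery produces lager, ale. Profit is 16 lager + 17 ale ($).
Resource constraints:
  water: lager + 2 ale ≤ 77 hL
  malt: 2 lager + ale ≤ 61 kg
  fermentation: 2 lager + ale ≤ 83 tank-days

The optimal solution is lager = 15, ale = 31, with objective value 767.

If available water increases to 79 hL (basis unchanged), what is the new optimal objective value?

Binding: water and malt. Non-binding: fermentation (22 unused).
Slack constraints have shadow price 0 (complementary slackness).
From A_Bᵀ y = c: 1·y_water + 2·y_malt = 16; 2·y_water + 1·y_malt = 17.
This yields shadow prices y_water = 6, y_malt = 5.
Δz = y_water·Δb = 6 × (2) = 12, so new z* = 767 + 12 = 779.

779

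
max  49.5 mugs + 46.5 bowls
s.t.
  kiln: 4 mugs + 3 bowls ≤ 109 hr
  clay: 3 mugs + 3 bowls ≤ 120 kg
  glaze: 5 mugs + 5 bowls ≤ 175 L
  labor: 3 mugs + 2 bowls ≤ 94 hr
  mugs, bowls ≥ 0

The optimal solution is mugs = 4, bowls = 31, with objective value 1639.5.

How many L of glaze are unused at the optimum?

0

glaze used = 5·4 + 5·31 = 175; slack = 175 − 175 = 0.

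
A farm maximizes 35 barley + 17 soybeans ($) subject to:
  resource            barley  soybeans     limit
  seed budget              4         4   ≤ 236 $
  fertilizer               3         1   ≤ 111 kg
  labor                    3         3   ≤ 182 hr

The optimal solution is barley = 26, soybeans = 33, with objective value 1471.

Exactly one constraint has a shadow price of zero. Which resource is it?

seed budget: 236/236 (binding)
fertilizer: 111/111 (binding)
labor: 177/182 (slack 5)
By complementary slackness, a constraint with positive slack has shadow price 0 → labor.

labor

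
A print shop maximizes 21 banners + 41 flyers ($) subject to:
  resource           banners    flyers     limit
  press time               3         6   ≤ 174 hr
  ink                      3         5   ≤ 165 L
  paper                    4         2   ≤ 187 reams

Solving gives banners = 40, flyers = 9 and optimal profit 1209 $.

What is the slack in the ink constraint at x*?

ink used = 3·40 + 5·9 = 165; slack = 165 − 165 = 0.

0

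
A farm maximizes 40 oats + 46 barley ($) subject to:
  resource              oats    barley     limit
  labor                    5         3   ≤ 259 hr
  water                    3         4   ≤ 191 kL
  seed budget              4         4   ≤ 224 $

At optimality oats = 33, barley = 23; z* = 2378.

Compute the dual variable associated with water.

Check each constraint at x*: labor 234/259 (slack 25); water 191/191 (tight); seed budget 224/224 (tight).
By complementary slackness, y = 0 for the non-binding constraint.
The binding rows give the dual system: 3·y_water + 4·y_seed budget = 40 and 4·y_water + 4·y_seed budget = 46.
This yields shadow prices y_water = 6, y_seed budget = 5.5.
Shadow price of water = 6.

6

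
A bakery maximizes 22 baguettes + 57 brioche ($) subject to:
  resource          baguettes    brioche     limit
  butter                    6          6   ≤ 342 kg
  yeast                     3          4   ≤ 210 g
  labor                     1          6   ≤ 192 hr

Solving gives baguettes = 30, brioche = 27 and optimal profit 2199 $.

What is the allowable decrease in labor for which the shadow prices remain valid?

Binding constraints: butter, labor. The basis is B = [[6,6],[1,6]] with det 30.
Per unit decrease in labor, x* moves by d = (0.2, -0.2).
The basis stays optimal until brioche reaches 0; allowable decrease = 135 hr.

135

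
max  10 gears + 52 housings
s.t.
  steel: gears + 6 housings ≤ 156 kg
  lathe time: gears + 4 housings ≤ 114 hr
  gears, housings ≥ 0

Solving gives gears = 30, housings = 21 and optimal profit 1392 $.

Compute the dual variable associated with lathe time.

4

At the optimum: steel uses 156 of 156 (binding); lathe time uses 114 of 114 (binding).
The binding rows give the dual system: 1·y_steel + 1·y_lathe time = 10 and 6·y_steel + 4·y_lathe time = 52.
→ y_steel = 6 and y_lathe time = 4.
Shadow price of lathe time = 4.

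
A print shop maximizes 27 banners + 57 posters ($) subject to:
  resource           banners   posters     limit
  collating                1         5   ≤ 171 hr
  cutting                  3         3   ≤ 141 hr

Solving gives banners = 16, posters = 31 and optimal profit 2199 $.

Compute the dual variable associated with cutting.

At the optimum: collating uses 171 of 171 (binding); cutting uses 141 of 141 (binding).
The binding rows give the dual system: 1·y_collating + 3·y_cutting = 27 and 5·y_collating + 3·y_cutting = 57.
Solving: y_collating = 7.5, y_cutting = 6.5.
Shadow price of cutting = 6.5.

6.5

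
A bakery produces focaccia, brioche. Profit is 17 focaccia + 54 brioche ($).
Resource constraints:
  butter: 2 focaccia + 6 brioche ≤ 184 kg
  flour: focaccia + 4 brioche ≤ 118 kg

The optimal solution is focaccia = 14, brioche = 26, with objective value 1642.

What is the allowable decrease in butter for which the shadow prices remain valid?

Binding constraints: butter, flour. The basis is B = [[2,6],[1,4]] with det 2.
Per unit decrease in butter, x* moves by d = (-2, 0.5).
The basis stays optimal until focaccia reaches 0; allowable decrease = 7 kg.

7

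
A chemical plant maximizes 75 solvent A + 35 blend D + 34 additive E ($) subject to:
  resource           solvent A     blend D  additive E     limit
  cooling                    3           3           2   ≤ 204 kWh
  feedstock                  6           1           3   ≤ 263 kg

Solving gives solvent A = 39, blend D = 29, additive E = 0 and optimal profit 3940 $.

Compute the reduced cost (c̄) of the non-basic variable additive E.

-8

Both cooling and feedstock are binding at x*.
The binding rows give the dual system: 3·y_cooling + 6·y_feedstock = 75 and 3·y_cooling + 1·y_feedstock = 35.
→ y_cooling = 9 and y_feedstock = 8.
Reduced cost of additive E: c₃ − yᵀa₃ = 34 − (9·2 + 8·3) = 34 − 42 = -8.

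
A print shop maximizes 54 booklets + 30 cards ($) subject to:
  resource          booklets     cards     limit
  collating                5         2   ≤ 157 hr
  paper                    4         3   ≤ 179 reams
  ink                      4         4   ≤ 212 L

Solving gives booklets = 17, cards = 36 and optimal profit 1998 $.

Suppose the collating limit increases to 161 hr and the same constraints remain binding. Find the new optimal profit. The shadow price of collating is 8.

2030

Δb = 4, so new z* = 1998 + (8)·(4) = 1998 + 32 = 2030.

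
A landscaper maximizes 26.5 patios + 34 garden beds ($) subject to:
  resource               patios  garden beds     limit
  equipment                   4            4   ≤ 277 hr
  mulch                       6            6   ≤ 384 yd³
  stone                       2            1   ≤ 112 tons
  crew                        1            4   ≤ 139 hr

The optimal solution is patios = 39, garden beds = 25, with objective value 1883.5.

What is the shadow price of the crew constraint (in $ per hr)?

Check each constraint at x*: equipment 256/277 (slack 21); mulch 384/384 (tight); stone 103/112 (slack 9); crew 139/139 (tight).
Slack constraints have shadow price 0 (complementary slackness).
From A_Bᵀ y = c: 6·y_mulch + 1·y_crew = 26.5; 6·y_mulch + 4·y_crew = 34.
→ y_mulch = 4 and y_crew = 2.5.
Shadow price of crew = 2.5.

2.5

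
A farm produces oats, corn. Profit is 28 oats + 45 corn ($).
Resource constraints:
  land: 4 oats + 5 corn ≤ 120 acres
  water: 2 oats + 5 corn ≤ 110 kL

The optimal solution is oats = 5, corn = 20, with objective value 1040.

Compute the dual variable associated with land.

5

Both land and water are binding at x*.
From A_Bᵀ y = c: 4·y_land + 2·y_water = 28; 5·y_land + 5·y_water = 45.
→ y_land = 5 and y_water = 4.
Shadow price of land = 5.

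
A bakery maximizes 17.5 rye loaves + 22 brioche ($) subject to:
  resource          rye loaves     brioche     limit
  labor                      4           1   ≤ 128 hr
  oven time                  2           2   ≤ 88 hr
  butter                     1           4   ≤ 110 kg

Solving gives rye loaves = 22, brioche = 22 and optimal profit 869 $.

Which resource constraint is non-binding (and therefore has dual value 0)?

labor: 110/128 (slack 18)
oven time: 88/88 (binding)
butter: 110/110 (binding)
By complementary slackness, a constraint with positive slack has shadow price 0 → labor.

labor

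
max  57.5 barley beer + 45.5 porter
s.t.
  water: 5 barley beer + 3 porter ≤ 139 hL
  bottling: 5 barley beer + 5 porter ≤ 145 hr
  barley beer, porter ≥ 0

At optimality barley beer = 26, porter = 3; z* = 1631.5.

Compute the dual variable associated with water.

At the optimum: water uses 139 of 139 (binding); bottling uses 145 of 145 (binding).
Dual feasibility on the basic columns requires 5·y_water + 5·y_bottling = 57.5, 3·y_water + 5·y_bottling = 45.5.
→ y_water = 6 and y_bottling = 5.5.
Shadow price of water = 6.

6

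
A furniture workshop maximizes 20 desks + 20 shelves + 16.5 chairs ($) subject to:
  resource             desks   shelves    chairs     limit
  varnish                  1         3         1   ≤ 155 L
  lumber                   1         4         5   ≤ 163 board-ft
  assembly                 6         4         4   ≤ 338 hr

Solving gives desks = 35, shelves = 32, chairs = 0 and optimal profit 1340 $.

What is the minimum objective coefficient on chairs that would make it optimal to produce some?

22

At the optimum: varnish uses 131 of 155 (slack = 24); lumber uses 163 of 163 (binding); assembly uses 338 of 338 (binding).
Slack constraints have shadow price 0 (complementary slackness).
From A_Bᵀ y = c: 1·y_lumber + 6·y_assembly = 20; 4·y_lumber + 4·y_assembly = 20.
→ y_lumber = 2 and y_assembly = 3.
chairs enters the basis when its profit ≥ yᵀa₃ = 2·5 + 3·4 = 22.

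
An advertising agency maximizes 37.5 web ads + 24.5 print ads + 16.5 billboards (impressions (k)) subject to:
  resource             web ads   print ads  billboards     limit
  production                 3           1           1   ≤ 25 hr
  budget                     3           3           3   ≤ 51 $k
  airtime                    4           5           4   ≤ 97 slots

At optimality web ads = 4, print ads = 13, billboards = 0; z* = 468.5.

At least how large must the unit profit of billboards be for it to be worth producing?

At the optimum: production uses 25 of 25 (binding); budget uses 51 of 51 (binding); airtime uses 81 of 97 (slack = 16).
Slack constraints have shadow price 0 (complementary slackness).
From A_Bᵀ y = c: 3·y_production + 3·y_budget = 37.5; 1·y_production + 3·y_budget = 24.5.
This yields shadow prices y_production = 6.5, y_budget = 6.
billboards enters the basis when its profit ≥ yᵀa₃ = 6.5·1 + 6·3 = 24.5.

24.5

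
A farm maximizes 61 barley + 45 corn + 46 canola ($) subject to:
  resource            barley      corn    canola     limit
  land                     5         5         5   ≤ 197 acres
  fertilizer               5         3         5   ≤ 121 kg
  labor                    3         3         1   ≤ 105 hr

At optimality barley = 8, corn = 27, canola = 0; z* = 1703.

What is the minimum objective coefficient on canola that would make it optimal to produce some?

At the optimum: land uses 175 of 197 (slack = 22); fertilizer uses 121 of 121 (binding); labor uses 105 of 105 (binding).
By complementary slackness, y = 0 for the non-binding constraint.
The binding rows give the dual system: 5·y_fertilizer + 3·y_labor = 61 and 3·y_fertilizer + 3·y_labor = 45.
Solving: y_fertilizer = 8, y_labor = 7.
canola enters the basis when its profit ≥ yᵀa₃ = 8·5 + 7·1 = 47.

47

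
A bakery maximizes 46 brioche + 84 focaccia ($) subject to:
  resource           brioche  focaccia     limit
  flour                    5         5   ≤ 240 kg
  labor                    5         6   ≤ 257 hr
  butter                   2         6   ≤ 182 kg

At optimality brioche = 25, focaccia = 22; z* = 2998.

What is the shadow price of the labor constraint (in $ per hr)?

6

Check each constraint at x*: flour 235/240 (slack 5); labor 257/257 (tight); butter 182/182 (tight).
Since flour is not tight, its dual is 0.
The binding rows give the dual system: 5·y_labor + 2·y_butter = 46 and 6·y_labor + 6·y_butter = 84.
This yields shadow prices y_labor = 6, y_butter = 8.
Shadow price of labor = 6.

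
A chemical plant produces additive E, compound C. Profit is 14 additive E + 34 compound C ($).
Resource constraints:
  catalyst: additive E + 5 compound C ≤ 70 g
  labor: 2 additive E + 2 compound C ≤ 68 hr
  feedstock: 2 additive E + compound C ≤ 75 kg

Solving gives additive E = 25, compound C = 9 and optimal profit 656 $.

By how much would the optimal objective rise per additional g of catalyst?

Check each constraint at x*: catalyst 70/70 (tight); labor 68/68 (tight); feedstock 59/75 (slack 16).
Since feedstock is not tight, its dual is 0.
Dual feasibility on the basic columns requires 1·y_catalyst + 2·y_labor = 14, 5·y_catalyst + 2·y_labor = 34.
Solving: y_catalyst = 5, y_labor = 4.5.
Shadow price of catalyst = 5.

5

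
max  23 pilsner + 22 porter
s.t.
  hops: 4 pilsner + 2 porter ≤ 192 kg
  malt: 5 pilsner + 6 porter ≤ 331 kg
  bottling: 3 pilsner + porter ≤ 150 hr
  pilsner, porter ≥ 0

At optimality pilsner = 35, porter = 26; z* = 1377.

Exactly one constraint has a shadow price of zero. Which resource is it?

bottling

hops: 192/192 (binding)
malt: 331/331 (binding)
bottling: 131/150 (slack 19)
By complementary slackness, a constraint with positive slack has shadow price 0 → bottling.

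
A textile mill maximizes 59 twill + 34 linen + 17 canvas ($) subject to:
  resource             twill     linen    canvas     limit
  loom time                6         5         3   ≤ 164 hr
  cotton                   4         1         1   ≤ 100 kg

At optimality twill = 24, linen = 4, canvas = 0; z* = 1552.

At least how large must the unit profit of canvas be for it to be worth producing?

Check each constraint at x*: loom time 164/164 (tight); cotton 100/100 (tight).
From A_Bᵀ y = c: 6·y_loom time + 4·y_cotton = 59; 5·y_loom time + 1·y_cotton = 34.
Solving: y_loom time = 5.5, y_cotton = 6.5.
canvas enters the basis when its profit ≥ yᵀa₃ = 5.5·3 + 6.5·1 = 23.

23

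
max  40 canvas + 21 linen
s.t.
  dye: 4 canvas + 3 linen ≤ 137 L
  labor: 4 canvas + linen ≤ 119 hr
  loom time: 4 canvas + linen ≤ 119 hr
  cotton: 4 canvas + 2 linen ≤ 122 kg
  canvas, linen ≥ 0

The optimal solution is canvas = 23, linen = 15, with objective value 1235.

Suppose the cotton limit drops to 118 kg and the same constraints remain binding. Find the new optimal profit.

1199

Binding: dye and cotton. Non-binding: labor (12 unused), loom time (12 unused).
By complementary slackness, y = 0 for the non-binding constraints.
Dual feasibility on the basic columns requires 4·y_dye + 4·y_cotton = 40, 3·y_dye + 2·y_cotton = 21.
This yields shadow prices y_dye = 1, y_cotton = 9.
Δz = y_cotton·Δb = 9 × (-4) = -36, so new z* = 1235 − 36 = 1199.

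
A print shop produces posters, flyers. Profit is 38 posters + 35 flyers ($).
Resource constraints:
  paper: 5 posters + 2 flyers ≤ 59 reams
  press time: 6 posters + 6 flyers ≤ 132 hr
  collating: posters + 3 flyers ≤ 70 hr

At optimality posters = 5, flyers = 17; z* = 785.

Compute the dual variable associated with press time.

Binding: paper and press time. Non-binding: collating (14 unused).
By complementary slackness, y = 0 for the non-binding constraint.
The binding rows give the dual system: 5·y_paper + 6·y_press time = 38 and 2·y_paper + 6·y_press time = 35.
Solving: y_paper = 1, y_press time = 5.5.
Shadow price of press time = 5.5.

5.5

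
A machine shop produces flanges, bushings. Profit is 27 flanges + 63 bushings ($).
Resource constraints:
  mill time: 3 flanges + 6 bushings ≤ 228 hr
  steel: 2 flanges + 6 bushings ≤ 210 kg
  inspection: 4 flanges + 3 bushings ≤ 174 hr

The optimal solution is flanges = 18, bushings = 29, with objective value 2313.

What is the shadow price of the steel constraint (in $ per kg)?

4.5

Check each constraint at x*: mill time 228/228 (tight); steel 210/210 (tight); inspection 159/174 (slack 15).
Since inspection is not tight, its dual is 0.
The binding rows give the dual system: 3·y_mill time + 2·y_steel = 27 and 6·y_mill time + 6·y_steel = 63.
This yields shadow prices y_mill time = 6, y_steel = 4.5.
Shadow price of steel = 4.5.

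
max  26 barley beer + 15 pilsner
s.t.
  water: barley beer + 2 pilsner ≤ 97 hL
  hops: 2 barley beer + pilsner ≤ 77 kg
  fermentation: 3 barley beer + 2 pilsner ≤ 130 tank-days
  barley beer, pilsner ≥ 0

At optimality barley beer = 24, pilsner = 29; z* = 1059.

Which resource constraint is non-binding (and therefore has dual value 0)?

water

water: 82/97 (slack 15)
hops: 77/77 (binding)
fermentation: 130/130 (binding)
By complementary slackness, a constraint with positive slack has shadow price 0 → water.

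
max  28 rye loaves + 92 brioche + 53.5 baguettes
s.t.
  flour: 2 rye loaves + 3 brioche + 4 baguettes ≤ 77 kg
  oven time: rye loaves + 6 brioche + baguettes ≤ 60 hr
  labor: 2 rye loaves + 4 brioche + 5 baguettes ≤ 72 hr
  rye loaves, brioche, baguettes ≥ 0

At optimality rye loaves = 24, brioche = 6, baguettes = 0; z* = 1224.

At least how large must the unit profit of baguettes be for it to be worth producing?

56.5

At the optimum: flour uses 66 of 77 (slack = 11); oven time uses 60 of 60 (binding); labor uses 72 of 72 (binding).
Slack constraints have shadow price 0 (complementary slackness).
The binding rows give the dual system: 1·y_oven time + 2·y_labor = 28 and 6·y_oven time + 4·y_labor = 92.
This yields shadow prices y_oven time = 9, y_labor = 9.5.
baguettes enters the basis when its profit ≥ yᵀa₃ = 9·1 + 9.5·5 = 56.5.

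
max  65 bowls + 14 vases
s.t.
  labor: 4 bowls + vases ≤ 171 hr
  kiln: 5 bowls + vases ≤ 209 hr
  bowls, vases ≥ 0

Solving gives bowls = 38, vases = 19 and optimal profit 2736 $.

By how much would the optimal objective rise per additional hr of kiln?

9

Both labor and kiln are binding at x*.
From A_Bᵀ y = c: 4·y_labor + 5·y_kiln = 65; 1·y_labor + 1·y_kiln = 14.
Solving: y_labor = 5, y_kiln = 9.
Shadow price of kiln = 9.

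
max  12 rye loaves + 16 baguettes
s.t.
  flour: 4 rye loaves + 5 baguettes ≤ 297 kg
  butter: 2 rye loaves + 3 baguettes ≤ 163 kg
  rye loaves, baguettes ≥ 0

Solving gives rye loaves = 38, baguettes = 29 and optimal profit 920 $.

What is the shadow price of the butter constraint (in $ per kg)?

Both flour and butter are binding at x*.
The binding rows give the dual system: 4·y_flour + 2·y_butter = 12 and 5·y_flour + 3·y_butter = 16.
→ y_flour = 2 and y_butter = 2.
Shadow price of butter = 2.

2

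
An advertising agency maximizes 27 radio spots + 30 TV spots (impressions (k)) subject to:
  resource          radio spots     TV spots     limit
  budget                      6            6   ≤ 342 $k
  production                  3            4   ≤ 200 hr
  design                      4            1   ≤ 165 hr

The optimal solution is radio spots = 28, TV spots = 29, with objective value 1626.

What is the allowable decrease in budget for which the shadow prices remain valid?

42

Binding constraints: budget, production. The basis is B = [[6,6],[3,4]] with det 6.
Per unit decrease in budget, x* moves by d = (-0.6667, 0.5).
The basis stays optimal until radio spots reaches 0; allowable decrease = 42 $k.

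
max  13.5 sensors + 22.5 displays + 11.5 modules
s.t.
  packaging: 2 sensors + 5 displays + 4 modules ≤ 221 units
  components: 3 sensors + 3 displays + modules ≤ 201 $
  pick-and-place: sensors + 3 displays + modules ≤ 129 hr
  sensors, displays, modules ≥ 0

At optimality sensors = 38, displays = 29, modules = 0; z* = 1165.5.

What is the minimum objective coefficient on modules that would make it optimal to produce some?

14.5

Binding: packaging and components. Non-binding: pick-and-place (4 unused).
Slack constraints have shadow price 0 (complementary slackness).
From A_Bᵀ y = c: 2·y_packaging + 3·y_components = 13.5; 5·y_packaging + 3·y_components = 22.5.
Solving: y_packaging = 3, y_components = 2.5.
modules enters the basis when its profit ≥ yᵀa₃ = 3·4 + 2.5·1 = 14.5.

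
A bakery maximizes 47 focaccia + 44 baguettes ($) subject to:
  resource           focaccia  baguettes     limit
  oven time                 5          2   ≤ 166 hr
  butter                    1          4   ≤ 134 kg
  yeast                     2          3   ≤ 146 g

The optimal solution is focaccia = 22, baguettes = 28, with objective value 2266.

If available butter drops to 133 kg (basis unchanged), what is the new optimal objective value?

2259

Binding: oven time and butter. Non-binding: yeast (18 unused).
Slack constraints have shadow price 0 (complementary slackness).
From A_Bᵀ y = c: 5·y_oven time + 1·y_butter = 47; 2·y_oven time + 4·y_butter = 44.
→ y_oven time = 8 and y_butter = 7.
Δz = y_butter·Δb = 7 × (-1) = -7, so new z* = 2266 − 7 = 2259.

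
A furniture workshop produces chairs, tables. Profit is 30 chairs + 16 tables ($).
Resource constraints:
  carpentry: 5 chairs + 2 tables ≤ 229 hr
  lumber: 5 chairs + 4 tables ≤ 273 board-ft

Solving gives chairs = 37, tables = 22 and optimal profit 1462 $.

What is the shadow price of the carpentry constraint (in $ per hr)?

Check each constraint at x*: carpentry 229/229 (tight); lumber 273/273 (tight).
The binding rows give the dual system: 5·y_carpentry + 5·y_lumber = 30 and 2·y_carpentry + 4·y_lumber = 16.
This yields shadow prices y_carpentry = 4, y_lumber = 2.
Shadow price of carpentry = 4.

4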